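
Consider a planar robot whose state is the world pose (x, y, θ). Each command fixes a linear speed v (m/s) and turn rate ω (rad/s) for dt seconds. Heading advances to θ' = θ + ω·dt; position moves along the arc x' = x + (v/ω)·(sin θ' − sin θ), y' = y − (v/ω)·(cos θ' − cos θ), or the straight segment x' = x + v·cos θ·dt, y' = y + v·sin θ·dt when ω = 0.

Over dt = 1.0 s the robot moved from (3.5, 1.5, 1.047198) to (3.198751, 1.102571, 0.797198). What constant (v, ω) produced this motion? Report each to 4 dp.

v = -0.5000, ω = -0.2500

Δθ = 0.797198 − 1.047198 = -0.250000
ω = Δθ/dt = -0.250000/1.0 = -0.2500
R = −Δy/(cos θ' − cos θ) = 2.0000
v = R·ω = 2.0000·-0.2500 = -0.5000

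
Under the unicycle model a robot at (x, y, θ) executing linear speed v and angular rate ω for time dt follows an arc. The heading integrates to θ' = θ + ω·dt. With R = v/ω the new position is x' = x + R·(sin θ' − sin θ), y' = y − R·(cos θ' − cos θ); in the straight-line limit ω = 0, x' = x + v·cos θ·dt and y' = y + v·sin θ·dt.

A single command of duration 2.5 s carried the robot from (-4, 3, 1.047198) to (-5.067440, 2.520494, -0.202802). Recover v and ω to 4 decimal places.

v = -0.5000, ω = -0.5000

Δθ = -0.202802 − 1.047198 = -1.250000
ω = Δθ/dt = -1.250000/2.5 = -0.5000
R = Δx/(sin θ' − sin θ) = 1.0000
v = R·ω = 1.0000·-0.5000 = -0.5000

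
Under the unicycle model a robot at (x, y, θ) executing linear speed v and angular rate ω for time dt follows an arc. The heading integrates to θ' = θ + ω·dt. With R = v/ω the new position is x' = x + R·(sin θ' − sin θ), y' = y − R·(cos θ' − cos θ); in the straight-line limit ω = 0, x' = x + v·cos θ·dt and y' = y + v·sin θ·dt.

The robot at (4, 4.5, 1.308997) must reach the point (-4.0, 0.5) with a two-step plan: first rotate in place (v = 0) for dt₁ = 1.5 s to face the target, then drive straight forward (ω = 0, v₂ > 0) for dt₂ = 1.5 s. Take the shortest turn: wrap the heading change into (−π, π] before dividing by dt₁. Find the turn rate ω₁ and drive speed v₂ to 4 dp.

heading to target = atan2(0.5−4.5, -4−4) = -2.6779
Δθ = wrap(-2.6779 − 1.3090) = 2.2962; ω₁ = Δθ/dt₁ = 1.5308
distance = √((-4−4)² + (0.5−4.5)²) = 8.9443; v₂ = distance/dt₂ = 5.9628

ω₁ = 1.5308, v₂ = 5.9628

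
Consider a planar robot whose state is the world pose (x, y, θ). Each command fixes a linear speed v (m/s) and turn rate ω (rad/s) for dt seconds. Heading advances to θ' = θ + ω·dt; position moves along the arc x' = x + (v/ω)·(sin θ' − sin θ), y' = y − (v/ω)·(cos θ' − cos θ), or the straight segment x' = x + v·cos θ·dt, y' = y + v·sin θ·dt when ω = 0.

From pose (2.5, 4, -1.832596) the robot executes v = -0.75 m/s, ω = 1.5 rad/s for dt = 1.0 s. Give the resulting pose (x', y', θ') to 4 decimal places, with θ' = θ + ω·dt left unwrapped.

(2.1803, 4.6020, -0.3326)

θ' = -1.8326 + 1.5·1.0 = -0.3326
R = v/ω = -0.75/1.5 = -0.5000
x' = 2.5 + -0.5000·(sin -0.3326 − sin -1.8326) = 2.1803
y' = 4 − -0.5000·(cos -0.3326 − cos -1.8326) = 4.6020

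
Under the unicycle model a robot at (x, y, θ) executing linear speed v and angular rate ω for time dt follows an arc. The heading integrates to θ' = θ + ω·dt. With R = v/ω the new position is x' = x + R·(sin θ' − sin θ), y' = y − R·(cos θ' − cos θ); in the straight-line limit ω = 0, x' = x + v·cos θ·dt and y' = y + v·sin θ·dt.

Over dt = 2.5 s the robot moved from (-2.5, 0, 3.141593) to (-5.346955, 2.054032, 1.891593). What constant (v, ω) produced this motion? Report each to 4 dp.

v = 1.5000, ω = -0.5000

Δθ = 1.891593 − 3.141593 = -1.250000
ω = Δθ/dt = -1.250000/2.5 = -0.5000
R = Δx/(sin θ' − sin θ) = -3.0000
v = R·ω = -3.0000·-0.5000 = 1.5000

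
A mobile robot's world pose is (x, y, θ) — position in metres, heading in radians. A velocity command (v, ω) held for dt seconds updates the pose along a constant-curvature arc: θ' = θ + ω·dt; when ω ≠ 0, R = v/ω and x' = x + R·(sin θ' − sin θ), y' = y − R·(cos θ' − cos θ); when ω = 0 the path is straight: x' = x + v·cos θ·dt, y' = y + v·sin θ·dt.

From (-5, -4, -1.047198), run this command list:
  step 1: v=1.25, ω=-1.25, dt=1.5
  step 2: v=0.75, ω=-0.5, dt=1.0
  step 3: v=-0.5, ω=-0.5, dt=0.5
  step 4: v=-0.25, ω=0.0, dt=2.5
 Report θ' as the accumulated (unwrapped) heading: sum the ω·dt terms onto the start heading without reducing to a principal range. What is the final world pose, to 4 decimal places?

step 1: θ'=-2.9222 (R=-1.0000) → pose (-5.6484, -5.4760, -2.9222)
step 2: θ'=-3.4222 (R=-1.5000) → pose (-6.3903, -5.4533, -3.4222)
step 3: θ'=-3.6722 (R=1.0000) → pose (-6.1611, -5.5517, -3.6722)
step 4: θ'=-3.6722 (straight) → pose (-5.6221, -5.8680, -3.6722)

(-5.6221, -5.8680, -3.6722)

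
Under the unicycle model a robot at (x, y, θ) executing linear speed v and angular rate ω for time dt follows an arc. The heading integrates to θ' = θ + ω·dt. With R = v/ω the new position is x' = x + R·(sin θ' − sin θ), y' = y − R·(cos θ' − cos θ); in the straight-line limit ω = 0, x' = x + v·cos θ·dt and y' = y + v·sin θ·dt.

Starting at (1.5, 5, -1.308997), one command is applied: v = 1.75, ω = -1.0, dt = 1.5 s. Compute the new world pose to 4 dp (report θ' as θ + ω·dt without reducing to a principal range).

θ' = -1.3090 + -1.0·1.5 = -2.8090
R = v/ω = 1.75/-1.0 = -1.7500
x' = 1.5 + -1.7500·(sin -2.8090 − sin -1.3090) = 0.3810
y' = 5 − -1.7500·(cos -2.8090 − cos -1.3090) = 2.8930

(0.3810, 2.8930, -2.8090)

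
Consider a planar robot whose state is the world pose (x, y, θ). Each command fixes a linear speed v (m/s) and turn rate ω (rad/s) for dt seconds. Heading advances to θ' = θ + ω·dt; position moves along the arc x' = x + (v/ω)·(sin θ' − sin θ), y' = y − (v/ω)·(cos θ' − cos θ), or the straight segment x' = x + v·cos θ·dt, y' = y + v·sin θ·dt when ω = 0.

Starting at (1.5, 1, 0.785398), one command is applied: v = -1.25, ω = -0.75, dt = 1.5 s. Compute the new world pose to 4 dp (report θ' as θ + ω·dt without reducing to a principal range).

(-0.2337, 0.6070, -0.3396)

θ' = 0.7854 + -0.75·1.5 = -0.3396
R = v/ω = -1.25/-0.75 = 1.6667
x' = 1.5 + 1.6667·(sin -0.3396 − sin 0.7854) = -0.2337
y' = 1 − 1.6667·(cos -0.3396 − cos 0.7854) = 0.6070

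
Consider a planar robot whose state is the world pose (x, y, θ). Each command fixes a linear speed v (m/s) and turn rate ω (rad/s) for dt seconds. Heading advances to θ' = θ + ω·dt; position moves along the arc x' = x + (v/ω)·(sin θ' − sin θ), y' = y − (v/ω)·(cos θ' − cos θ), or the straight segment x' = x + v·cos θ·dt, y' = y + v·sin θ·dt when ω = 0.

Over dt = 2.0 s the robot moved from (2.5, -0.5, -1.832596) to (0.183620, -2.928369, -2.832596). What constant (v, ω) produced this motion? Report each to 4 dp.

v = 1.7500, ω = -0.5000

Δθ = -2.832596 − -1.832596 = -1.000000
ω = Δθ/dt = -1.000000/2.0 = -0.5000
R = −Δy/(cos θ' − cos θ) = -3.5000
v = R·ω = -3.5000·-0.5000 = 1.7500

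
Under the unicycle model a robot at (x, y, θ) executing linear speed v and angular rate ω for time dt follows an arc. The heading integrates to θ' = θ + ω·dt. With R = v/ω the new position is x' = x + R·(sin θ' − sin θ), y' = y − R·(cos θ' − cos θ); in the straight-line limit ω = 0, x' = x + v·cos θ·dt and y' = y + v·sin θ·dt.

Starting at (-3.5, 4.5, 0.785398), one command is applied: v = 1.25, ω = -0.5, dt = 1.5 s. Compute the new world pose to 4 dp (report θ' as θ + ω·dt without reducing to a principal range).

(-1.8207, 5.2307, 0.0354)

θ' = 0.7854 + -0.5·1.5 = 0.0354
R = v/ω = 1.25/-0.5 = -2.5000
x' = -3.5 + -2.5000·(sin 0.0354 − sin 0.7854) = -1.8207
y' = 4.5 − -2.5000·(cos 0.0354 − cos 0.7854) = 5.2307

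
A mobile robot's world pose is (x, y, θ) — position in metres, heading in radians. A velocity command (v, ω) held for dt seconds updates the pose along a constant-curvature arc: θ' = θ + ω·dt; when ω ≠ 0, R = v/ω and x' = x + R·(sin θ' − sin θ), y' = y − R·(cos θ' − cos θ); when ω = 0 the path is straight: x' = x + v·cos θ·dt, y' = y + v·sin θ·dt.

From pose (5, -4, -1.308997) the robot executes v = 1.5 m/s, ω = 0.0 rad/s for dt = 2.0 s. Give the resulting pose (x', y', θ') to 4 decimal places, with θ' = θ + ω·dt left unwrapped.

θ' = -1.3090 + 0.0·2.0 = -1.3090
ω = 0 → straight: x' = 5 + 1.5·cos(-1.3090)·2.0 = 5.7765
y' = -4 + 1.5·sin(-1.3090)·2.0 = -6.8978

(5.7765, -6.8978, -1.3090)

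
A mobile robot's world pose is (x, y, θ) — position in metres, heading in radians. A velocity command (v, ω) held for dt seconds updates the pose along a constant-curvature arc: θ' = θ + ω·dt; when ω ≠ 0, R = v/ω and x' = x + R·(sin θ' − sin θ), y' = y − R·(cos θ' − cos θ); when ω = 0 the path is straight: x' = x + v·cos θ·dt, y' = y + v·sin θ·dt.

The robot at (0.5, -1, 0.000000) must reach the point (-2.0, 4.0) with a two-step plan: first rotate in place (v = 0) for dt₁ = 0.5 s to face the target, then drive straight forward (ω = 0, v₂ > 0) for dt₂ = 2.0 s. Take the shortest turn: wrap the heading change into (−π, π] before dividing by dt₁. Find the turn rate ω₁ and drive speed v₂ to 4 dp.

heading to target = atan2(4−-1, -2−0.5) = 2.0344
Δθ = wrap(2.0344 − 0.0000) = 2.0344; ω₁ = Δθ/dt₁ = 4.0689
distance = √((-2−0.5)² + (4−-1)²) = 5.5902; v₂ = distance/dt₂ = 2.7951

ω₁ = 4.0689, v₂ = 2.7951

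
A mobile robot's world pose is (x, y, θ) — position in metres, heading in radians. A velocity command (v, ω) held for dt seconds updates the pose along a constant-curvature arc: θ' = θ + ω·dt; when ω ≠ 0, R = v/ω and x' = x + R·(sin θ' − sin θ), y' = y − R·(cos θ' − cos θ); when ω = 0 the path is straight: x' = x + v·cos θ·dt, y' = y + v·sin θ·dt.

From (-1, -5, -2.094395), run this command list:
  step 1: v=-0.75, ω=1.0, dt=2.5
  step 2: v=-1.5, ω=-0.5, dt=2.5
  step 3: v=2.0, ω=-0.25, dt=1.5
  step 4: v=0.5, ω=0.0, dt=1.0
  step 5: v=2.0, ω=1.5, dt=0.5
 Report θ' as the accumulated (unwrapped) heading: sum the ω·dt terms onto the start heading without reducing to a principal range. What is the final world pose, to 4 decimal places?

(-3.0205, -6.9312, -0.4694)

step 1: θ'=0.4056 (R=-0.7500) → pose (-1.9455, -3.9359, 0.4056)
step 2: θ'=-0.8444 (R=3.0000) → pose (-5.3719, -3.1718, -0.8444)
step 3: θ'=-1.2194 (R=-8.0000) → pose (-3.8413, -5.7316, -1.2194)
step 4: θ'=-1.2194 (straight) → pose (-3.6692, -6.2010, -1.2194)
step 5: θ'=-0.4694 (R=1.3333) → pose (-3.0205, -6.9312, -0.4694)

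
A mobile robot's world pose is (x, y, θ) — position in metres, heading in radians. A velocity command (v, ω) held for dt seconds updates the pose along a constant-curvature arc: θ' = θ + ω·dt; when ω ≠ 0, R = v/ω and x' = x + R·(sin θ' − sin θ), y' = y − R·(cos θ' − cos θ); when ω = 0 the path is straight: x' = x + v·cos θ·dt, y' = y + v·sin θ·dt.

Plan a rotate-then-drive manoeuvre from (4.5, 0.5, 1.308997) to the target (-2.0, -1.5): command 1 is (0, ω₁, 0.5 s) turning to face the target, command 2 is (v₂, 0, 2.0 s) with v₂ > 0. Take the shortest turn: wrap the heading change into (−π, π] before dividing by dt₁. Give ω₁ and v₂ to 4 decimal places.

heading to target = atan2(-1.5−0.5, -2−4.5) = -2.8431
Δθ = wrap(-2.8431 − 1.3090) = 2.1311; ω₁ = Δθ/dt₁ = 4.2622
distance = √((-2−4.5)² + (-1.5−0.5)²) = 6.8007; v₂ = distance/dt₂ = 3.4004

ω₁ = 4.2622, v₂ = 3.4004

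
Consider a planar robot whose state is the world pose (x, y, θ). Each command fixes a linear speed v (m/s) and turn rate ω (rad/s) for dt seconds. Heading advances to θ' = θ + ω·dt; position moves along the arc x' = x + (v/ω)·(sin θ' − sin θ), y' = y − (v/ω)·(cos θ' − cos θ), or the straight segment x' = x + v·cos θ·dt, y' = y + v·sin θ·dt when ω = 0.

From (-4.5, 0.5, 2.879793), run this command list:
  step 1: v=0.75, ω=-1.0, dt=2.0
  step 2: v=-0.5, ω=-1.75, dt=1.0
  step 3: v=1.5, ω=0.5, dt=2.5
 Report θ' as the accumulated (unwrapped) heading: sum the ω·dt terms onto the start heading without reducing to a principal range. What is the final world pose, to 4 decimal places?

step 1: θ'=0.8798 (R=-0.7500) → pose (-4.8838, 1.7024, 0.8798)
step 2: θ'=-0.8702 (R=0.2857) → pose (-5.3224, 1.7003, -0.8702)
step 3: θ'=0.3798 (R=3.0000) → pose (-1.9169, 0.8481, 0.3798)

(-1.9169, 0.8481, 0.3798)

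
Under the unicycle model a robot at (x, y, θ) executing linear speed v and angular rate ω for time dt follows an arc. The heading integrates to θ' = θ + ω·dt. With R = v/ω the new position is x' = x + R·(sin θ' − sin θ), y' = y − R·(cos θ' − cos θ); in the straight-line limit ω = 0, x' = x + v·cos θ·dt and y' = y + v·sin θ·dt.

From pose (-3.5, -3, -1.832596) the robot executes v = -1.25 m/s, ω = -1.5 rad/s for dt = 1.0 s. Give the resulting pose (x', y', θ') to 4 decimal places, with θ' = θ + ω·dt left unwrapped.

(-2.5369, -2.3975, -3.3326)

θ' = -1.8326 + -1.5·1.0 = -3.3326
R = v/ω = -1.25/-1.5 = 0.8333
x' = -3.5 + 0.8333·(sin -3.3326 − sin -1.8326) = -2.5369
y' = -3 − 0.8333·(cos -3.3326 − cos -1.8326) = -2.3975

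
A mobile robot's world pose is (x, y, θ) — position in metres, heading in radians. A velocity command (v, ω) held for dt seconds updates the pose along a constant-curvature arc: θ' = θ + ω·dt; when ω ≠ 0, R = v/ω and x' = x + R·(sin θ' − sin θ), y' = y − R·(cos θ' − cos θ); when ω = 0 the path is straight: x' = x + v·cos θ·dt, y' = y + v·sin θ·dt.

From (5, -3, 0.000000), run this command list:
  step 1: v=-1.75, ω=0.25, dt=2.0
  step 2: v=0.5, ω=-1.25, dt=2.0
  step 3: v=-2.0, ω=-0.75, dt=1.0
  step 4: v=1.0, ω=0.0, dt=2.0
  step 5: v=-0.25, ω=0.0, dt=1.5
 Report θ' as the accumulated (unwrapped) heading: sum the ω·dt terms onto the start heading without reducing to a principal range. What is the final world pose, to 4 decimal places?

(2.1045, -3.6395, -2.7500)

step 1: θ'=0.5000 (R=-7.0000) → pose (1.6440, -3.8569, 0.5000)
step 2: θ'=-2.0000 (R=-0.4000) → pose (2.1995, -4.3744, -2.0000)
step 3: θ'=-2.7500 (R=2.6667) → pose (3.6065, -3.0193, -2.7500)
step 4: θ'=-2.7500 (straight) → pose (1.7579, -3.7827, -2.7500)
step 5: θ'=-2.7500 (straight) → pose (2.1045, -3.6395, -2.7500)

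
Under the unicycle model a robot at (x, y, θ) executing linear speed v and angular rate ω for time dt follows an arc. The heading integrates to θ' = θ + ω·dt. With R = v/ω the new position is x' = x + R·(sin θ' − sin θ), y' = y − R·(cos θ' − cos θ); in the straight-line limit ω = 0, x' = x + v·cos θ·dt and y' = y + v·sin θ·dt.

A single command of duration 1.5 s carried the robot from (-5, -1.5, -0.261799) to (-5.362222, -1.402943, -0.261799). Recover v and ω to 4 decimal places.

v = -0.2500, ω = 0.0000

Δθ = -0.261799 − -0.261799 = 0.000000
ω = Δθ/dt = 0.000000/1.5 = 0.0000
ω = 0 → v = (Δx·cos θ + Δy·sin θ)/dt = -0.2500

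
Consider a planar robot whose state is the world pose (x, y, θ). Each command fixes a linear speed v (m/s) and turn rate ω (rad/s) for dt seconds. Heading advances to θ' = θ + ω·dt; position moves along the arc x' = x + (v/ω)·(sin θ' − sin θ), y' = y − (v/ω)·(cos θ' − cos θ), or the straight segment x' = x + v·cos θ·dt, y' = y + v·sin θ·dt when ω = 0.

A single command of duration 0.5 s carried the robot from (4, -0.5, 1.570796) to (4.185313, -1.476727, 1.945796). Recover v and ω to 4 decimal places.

Δθ = 1.945796 − 1.570796 = 0.375000
ω = Δθ/dt = 0.375000/0.5 = 0.7500
R = −Δy/(cos θ' − cos θ) = -2.6667
v = R·ω = -2.6667·0.7500 = -2.0000

v = -2.0000, ω = 0.7500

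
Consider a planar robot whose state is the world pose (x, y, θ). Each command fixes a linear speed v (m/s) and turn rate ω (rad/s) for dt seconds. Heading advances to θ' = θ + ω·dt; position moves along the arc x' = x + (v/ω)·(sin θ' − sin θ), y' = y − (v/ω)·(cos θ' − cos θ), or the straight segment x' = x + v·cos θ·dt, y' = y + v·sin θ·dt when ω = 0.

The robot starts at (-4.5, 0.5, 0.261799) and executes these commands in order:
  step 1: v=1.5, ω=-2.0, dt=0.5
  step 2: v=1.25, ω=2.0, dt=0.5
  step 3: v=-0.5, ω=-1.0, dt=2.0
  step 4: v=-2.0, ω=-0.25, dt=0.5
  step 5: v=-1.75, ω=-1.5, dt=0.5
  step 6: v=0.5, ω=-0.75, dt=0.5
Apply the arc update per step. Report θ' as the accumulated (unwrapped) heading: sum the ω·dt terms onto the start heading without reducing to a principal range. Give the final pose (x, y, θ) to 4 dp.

step 1: θ'=-0.7382 (R=-0.7500) → pose (-3.8012, 0.3303, -0.7382)
step 2: θ'=0.2618 (R=0.6250) → pose (-3.2188, 0.1889, 0.2618)
step 3: θ'=-1.7382 (R=0.5000) → pose (-3.8412, 0.7552, -1.7382)
step 4: θ'=-1.8632 (R=8.0000) → pose (-3.6135, 1.7282, -1.8632)
step 5: θ'=-2.6132 (R=1.1667) → pose (-3.0845, 2.3995, -2.6132)
step 6: θ'=-2.9882 (R=-0.6667) → pose (-3.3187, 2.3164, -2.9882)

(-3.3187, 2.3164, -2.9882)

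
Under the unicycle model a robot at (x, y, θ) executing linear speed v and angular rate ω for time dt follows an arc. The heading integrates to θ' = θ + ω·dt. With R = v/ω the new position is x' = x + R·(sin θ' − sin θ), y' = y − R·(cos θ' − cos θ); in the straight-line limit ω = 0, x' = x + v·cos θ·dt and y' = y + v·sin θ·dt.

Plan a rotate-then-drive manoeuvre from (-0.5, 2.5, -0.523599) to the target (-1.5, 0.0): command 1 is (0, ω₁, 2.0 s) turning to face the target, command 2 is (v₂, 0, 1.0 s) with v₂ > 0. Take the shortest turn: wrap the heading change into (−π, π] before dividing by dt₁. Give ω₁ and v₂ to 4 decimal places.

heading to target = atan2(0−2.5, -1.5−-0.5) = -1.9513
Δθ = wrap(-1.9513 − -0.5236) = -1.4277; ω₁ = Δθ/dt₁ = -0.7139
distance = √((-1.5−-0.5)² + (0−2.5)²) = 2.6926; v₂ = distance/dt₂ = 2.6926

ω₁ = -0.7139, v₂ = 2.6926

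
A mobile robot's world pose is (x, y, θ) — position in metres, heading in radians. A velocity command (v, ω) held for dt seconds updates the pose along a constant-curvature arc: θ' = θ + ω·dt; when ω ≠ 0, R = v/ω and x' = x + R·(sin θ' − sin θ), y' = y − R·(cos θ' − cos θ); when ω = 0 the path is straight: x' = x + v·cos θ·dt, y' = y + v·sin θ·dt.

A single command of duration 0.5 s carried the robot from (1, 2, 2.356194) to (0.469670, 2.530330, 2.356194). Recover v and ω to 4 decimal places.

v = 1.5000, ω = 0.0000

Δθ = 2.356194 − 2.356194 = 0.000000
ω = Δθ/dt = 0.000000/0.5 = 0.0000
ω = 0 → v = (Δx·cos θ + Δy·sin θ)/dt = 1.5000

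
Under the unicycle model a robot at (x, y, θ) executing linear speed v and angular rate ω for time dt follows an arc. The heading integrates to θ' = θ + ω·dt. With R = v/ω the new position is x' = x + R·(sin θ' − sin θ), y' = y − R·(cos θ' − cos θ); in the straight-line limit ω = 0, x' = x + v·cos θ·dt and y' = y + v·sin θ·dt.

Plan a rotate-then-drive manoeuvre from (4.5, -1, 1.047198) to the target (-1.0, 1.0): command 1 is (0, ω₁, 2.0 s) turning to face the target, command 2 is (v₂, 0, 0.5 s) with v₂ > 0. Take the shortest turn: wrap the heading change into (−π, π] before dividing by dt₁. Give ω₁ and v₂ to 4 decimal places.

ω₁ = 0.8728, v₂ = 11.7047

heading to target = atan2(1−-1, -1−4.5) = 2.7928
Δθ = wrap(2.7928 − 1.0472) = 1.7456; ω₁ = Δθ/dt₁ = 0.8728
distance = √((-1−4.5)² + (1−-1)²) = 5.8523; v₂ = distance/dt₂ = 11.7047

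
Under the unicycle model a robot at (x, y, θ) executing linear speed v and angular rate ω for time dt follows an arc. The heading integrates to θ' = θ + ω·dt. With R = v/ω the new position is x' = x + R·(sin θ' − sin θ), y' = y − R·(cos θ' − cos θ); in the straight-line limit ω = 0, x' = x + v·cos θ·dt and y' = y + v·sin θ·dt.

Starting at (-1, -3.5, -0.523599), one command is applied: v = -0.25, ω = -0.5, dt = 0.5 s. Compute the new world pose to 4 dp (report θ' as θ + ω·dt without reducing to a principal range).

(-1.0994, -3.4247, -0.7736)

θ' = -0.5236 + -0.5·0.5 = -0.7736
R = v/ω = -0.25/-0.5 = 0.5000
x' = -1 + 0.5000·(sin -0.7736 − sin -0.5236) = -1.0994
y' = -3.5 − 0.5000·(cos -0.7736 − cos -0.5236) = -3.4247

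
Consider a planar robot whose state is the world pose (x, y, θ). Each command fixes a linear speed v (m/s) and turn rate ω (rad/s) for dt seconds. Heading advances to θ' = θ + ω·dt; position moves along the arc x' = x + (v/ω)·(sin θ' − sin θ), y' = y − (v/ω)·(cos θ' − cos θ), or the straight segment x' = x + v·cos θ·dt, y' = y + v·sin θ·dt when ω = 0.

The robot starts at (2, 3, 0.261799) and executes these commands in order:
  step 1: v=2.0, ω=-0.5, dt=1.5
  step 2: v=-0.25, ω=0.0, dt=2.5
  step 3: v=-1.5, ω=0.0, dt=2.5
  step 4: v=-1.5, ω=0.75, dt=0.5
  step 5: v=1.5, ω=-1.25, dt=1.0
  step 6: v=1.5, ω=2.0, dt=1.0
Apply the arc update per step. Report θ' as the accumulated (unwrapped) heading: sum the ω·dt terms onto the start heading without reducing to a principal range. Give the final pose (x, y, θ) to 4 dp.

(2.5539, 3.5485, 0.6368)

step 1: θ'=-0.4882 (R=-4.0000) → pose (4.9114, 2.6690, -0.4882)
step 2: θ'=-0.4882 (straight) → pose (4.3594, 2.9622, -0.4882)
step 3: θ'=-0.4882 (straight) → pose (1.0475, 4.7210, -0.4882)
step 4: θ'=-0.1132 (R=-2.0000) → pose (0.3354, 4.9419, -0.1132)
step 5: θ'=-1.3632 (R=-1.2000) → pose (1.3740, 3.9969, -1.3632)
step 6: θ'=0.6368 (R=0.7500) → pose (2.5539, 3.5485, 0.6368)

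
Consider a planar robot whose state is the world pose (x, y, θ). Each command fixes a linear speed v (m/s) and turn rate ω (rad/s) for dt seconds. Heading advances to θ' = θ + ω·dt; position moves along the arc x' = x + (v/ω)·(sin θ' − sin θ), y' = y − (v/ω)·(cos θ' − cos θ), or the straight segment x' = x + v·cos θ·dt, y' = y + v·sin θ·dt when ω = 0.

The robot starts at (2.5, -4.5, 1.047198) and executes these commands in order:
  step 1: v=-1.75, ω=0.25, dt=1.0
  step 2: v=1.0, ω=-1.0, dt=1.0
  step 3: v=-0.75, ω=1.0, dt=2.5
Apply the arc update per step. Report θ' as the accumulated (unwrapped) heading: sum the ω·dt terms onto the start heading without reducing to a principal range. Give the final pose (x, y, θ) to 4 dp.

(2.4589, -6.8457, 2.7972)

step 1: θ'=1.2972 (R=-7.0000) → pose (1.8225, -6.1086, 1.2972)
step 2: θ'=0.2972 (R=-1.0000) → pose (2.4925, -5.4227, 0.2972)
step 3: θ'=2.7972 (R=-0.7500) → pose (2.4589, -6.8457, 2.7972)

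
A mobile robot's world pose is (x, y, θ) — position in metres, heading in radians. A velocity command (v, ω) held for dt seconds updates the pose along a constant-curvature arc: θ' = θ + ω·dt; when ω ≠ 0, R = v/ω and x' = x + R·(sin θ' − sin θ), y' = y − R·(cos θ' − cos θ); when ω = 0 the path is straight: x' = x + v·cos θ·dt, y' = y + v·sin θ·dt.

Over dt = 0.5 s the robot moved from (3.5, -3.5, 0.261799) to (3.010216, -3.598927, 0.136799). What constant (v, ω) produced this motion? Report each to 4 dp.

Δθ = 0.136799 − 0.261799 = -0.125000
ω = Δθ/dt = -0.125000/0.5 = -0.2500
R = Δx/(sin θ' − sin θ) = 4.0000
v = R·ω = 4.0000·-0.2500 = -1.0000

v = -1.0000, ω = -0.2500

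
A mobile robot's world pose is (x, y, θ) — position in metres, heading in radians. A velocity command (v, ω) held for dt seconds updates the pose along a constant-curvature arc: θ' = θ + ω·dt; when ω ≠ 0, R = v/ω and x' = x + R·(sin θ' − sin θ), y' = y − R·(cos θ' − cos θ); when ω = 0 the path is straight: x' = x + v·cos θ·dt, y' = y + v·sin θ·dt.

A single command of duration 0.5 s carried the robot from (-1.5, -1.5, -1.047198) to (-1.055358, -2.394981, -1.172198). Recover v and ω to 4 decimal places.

v = 2.0000, ω = -0.2500

Δθ = -1.172198 − -1.047198 = -0.125000
ω = Δθ/dt = -0.125000/0.5 = -0.2500
R = −Δy/(cos θ' − cos θ) = -8.0000
v = R·ω = -8.0000·-0.2500 = 2.0000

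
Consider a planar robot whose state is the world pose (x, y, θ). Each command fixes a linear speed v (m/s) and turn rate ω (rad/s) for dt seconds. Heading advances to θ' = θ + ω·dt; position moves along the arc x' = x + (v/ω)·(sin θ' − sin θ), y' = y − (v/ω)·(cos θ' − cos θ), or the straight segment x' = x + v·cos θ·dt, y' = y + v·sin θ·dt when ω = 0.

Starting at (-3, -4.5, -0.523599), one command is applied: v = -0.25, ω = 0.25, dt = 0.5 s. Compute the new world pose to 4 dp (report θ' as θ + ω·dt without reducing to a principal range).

(-3.1119, -4.4444, -0.3986)

θ' = -0.5236 + 0.25·0.5 = -0.3986
R = v/ω = -0.25/0.25 = -1.0000
x' = -3 + -1.0000·(sin -0.3986 − sin -0.5236) = -3.1119
y' = -4.5 − -1.0000·(cos -0.3986 − cos -0.5236) = -4.4444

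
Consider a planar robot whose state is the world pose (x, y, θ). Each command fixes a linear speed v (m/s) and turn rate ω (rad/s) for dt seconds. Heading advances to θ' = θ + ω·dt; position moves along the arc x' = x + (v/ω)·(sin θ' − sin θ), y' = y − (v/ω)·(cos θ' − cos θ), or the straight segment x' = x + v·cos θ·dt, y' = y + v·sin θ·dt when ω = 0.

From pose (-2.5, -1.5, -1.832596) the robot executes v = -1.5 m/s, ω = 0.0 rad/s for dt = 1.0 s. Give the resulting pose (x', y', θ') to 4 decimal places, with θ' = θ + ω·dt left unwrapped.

θ' = -1.8326 + 0.0·1.0 = -1.8326
ω = 0 → straight: x' = -2.5 + -1.5·cos(-1.8326)·1.0 = -2.1118
y' = -1.5 + -1.5·sin(-1.8326)·1.0 = -0.0511

(-2.1118, -0.0511, -1.8326)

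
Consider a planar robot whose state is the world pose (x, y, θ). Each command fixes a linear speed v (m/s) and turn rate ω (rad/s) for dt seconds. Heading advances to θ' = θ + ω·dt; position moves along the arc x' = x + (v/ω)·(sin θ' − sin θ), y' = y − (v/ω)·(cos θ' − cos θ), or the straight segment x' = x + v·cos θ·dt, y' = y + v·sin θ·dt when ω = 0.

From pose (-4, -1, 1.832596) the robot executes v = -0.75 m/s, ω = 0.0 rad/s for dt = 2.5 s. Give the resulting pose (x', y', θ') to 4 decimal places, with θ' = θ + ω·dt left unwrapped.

(-3.5147, -2.8111, 1.8326)

θ' = 1.8326 + 0.0·2.5 = 1.8326
ω = 0 → straight: x' = -4 + -0.75·cos(1.8326)·2.5 = -3.5147
y' = -1 + -0.75·sin(1.8326)·2.5 = -2.8111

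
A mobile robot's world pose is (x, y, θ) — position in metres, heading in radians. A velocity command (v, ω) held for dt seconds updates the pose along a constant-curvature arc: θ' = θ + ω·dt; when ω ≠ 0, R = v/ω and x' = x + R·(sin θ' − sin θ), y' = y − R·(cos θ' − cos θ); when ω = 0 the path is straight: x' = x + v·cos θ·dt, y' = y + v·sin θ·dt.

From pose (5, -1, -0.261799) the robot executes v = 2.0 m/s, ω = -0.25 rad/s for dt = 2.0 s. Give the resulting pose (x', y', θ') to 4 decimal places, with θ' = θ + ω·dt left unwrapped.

θ' = -0.2618 + -0.25·2.0 = -0.7618
R = v/ω = 2.0/-0.25 = -8.0000
x' = 5 + -8.0000·(sin -0.7618 − sin -0.2618) = 8.4512
y' = -1 − -8.0000·(cos -0.7618 − cos -0.2618) = -2.9386

(8.4512, -2.9386, -0.7618)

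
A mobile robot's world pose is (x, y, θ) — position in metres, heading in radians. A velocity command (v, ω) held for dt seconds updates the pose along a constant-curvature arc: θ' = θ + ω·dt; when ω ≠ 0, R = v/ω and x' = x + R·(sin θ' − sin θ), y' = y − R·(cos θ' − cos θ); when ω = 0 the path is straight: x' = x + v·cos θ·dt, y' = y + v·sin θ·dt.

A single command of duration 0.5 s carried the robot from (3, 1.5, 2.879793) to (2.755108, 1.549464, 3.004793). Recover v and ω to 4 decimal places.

Δθ = 3.004793 − 2.879793 = 0.125000
ω = Δθ/dt = 0.125000/0.5 = 0.2500
R = Δx/(sin θ' − sin θ) = 2.0000
v = R·ω = 2.0000·0.2500 = 0.5000

v = 0.5000, ω = 0.2500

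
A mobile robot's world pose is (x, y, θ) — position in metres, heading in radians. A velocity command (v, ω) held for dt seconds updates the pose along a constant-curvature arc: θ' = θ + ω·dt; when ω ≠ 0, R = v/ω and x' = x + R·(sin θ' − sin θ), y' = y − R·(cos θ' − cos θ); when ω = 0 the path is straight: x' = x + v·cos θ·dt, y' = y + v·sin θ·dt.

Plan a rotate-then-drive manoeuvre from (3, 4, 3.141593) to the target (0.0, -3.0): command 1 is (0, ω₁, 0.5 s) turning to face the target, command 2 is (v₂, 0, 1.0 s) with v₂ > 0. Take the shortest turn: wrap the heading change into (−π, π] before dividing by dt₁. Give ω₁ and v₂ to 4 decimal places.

heading to target = atan2(-3−4, 0−3) = -1.9757
Δθ = wrap(-1.9757 − 3.1416) = 1.1659; ω₁ = Δθ/dt₁ = 2.3318
distance = √((0−3)² + (-3−4)²) = 7.6158; v₂ = distance/dt₂ = 7.6158

ω₁ = 2.3318, v₂ = 7.6158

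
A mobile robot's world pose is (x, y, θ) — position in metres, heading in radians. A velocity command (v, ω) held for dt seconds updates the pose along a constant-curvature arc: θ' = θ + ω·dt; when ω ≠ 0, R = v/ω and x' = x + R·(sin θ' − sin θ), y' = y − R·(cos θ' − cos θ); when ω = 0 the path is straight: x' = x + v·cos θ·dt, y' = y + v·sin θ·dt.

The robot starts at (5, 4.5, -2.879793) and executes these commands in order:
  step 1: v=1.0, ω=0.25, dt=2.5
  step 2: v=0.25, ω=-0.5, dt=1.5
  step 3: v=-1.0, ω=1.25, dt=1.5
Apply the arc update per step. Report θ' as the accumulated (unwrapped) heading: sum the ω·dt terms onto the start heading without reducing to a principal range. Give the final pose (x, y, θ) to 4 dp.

(3.2301, 4.1185, -1.1298)

step 1: θ'=-2.2548 (R=4.0000) → pose (2.9351, 3.1639, -2.2548)
step 2: θ'=-3.0048 (R=-0.5000) → pose (2.6157, 2.9845, -3.0048)
step 3: θ'=-1.1298 (R=-0.8000) → pose (3.2301, 4.1185, -1.1298)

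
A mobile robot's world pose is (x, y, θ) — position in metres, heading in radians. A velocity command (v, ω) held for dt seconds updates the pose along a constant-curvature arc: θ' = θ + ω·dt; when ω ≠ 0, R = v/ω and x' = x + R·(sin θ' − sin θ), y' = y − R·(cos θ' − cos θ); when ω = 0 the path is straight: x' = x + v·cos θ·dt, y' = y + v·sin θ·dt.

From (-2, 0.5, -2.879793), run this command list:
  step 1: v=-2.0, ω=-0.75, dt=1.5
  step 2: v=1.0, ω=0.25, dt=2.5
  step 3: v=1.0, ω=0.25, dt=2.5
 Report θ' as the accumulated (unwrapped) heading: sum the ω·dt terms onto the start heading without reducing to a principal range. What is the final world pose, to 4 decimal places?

step 1: θ'=-4.0048 (R=2.6667) → pose (0.7167, -0.3424, -4.0048)
step 2: θ'=-3.3798 (R=4.0000) → pose (-1.3792, 0.9446, -3.3798)
step 3: θ'=-2.7548 (R=4.0000) → pose (-3.8320, 0.7620, -2.7548)

(-3.8320, 0.7620, -2.7548)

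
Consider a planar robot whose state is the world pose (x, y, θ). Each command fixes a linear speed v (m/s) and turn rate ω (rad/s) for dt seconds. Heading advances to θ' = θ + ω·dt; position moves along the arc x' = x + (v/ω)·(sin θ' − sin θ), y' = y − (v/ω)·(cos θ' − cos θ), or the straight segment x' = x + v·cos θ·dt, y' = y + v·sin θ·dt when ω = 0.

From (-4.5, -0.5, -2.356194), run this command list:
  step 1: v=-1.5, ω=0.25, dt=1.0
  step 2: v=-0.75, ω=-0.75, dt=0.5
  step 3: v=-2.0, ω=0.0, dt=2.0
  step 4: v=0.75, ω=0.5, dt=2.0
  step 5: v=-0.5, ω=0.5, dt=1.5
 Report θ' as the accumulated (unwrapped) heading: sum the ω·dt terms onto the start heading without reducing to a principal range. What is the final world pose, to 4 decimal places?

step 1: θ'=-2.1062 (R=-6.0000) → pose (-3.5822, 0.6815, -2.1062)
step 2: θ'=-2.4812 (R=1.0000) → pose (-3.3356, 0.9611, -2.4812)
step 3: θ'=-2.4812 (straight) → pose (-0.1766, 3.4148, -2.4812)
step 4: θ'=-1.4812 (R=1.5000) → pose (-0.7505, 2.0960, -1.4812)
step 5: θ'=-0.7312 (R=-1.0000) → pose (-1.0787, 2.7509, -0.7312)

(-1.0787, 2.7509, -0.7312)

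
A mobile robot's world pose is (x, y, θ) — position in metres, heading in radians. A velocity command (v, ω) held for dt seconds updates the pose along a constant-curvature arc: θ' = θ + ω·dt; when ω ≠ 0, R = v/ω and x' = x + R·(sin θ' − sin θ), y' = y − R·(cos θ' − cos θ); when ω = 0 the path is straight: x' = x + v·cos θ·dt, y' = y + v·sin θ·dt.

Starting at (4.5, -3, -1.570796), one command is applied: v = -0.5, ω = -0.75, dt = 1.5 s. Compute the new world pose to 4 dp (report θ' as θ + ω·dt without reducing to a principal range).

(4.8792, -2.3985, -2.6958)

θ' = -1.5708 + -0.75·1.5 = -2.6958
R = v/ω = -0.5/-0.75 = 0.6667
x' = 4.5 + 0.6667·(sin -2.6958 − sin -1.5708) = 4.8792
y' = -3 − 0.6667·(cos -2.6958 − cos -1.5708) = -2.3985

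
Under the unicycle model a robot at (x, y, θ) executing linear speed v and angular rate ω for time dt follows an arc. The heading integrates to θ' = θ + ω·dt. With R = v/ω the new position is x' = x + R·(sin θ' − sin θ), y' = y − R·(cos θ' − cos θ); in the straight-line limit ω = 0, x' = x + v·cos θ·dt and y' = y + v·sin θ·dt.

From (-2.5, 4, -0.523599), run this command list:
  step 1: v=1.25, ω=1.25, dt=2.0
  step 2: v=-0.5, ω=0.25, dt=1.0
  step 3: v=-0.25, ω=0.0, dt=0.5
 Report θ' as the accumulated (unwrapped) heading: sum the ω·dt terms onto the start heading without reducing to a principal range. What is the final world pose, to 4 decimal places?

(-0.7526, 4.7314, 2.2264)

step 1: θ'=1.9764 (R=1.0000) → pose (-1.0811, 5.2606, 1.9764)
step 2: θ'=2.2264 (R=-2.0000) → pose (-0.8288, 4.8305, 2.2264)
step 3: θ'=2.2264 (straight) → pose (-0.7526, 4.7314, 2.2264)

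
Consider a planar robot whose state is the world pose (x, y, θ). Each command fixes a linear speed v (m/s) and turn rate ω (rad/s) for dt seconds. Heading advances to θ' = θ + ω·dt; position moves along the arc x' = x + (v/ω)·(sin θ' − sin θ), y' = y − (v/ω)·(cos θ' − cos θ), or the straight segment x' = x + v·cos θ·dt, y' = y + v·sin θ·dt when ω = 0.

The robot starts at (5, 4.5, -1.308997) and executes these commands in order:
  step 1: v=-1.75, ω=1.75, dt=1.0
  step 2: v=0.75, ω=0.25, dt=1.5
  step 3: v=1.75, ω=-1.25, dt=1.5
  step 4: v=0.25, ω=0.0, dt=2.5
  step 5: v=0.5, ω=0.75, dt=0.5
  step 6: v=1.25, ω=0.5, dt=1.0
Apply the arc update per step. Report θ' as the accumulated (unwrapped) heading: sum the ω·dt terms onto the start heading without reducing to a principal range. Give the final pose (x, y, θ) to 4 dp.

(8.3407, 4.2742, -0.1840)

step 1: θ'=0.4410 (R=-1.0000) → pose (3.6072, 5.1455, 0.4410)
step 2: θ'=0.8160 (R=3.0000) → pose (4.5119, 5.8031, 0.8160)
step 3: θ'=-1.0590 (R=-1.4000) → pose (6.7523, 5.5295, -1.0590)
step 4: θ'=-1.0590 (straight) → pose (7.0584, 4.9846, -1.0590)
step 5: θ'=-0.6840 (R=0.6667) → pose (7.2184, 4.7944, -0.6840)
step 6: θ'=-0.1840 (R=2.5000) → pose (8.3407, 4.2742, -0.1840)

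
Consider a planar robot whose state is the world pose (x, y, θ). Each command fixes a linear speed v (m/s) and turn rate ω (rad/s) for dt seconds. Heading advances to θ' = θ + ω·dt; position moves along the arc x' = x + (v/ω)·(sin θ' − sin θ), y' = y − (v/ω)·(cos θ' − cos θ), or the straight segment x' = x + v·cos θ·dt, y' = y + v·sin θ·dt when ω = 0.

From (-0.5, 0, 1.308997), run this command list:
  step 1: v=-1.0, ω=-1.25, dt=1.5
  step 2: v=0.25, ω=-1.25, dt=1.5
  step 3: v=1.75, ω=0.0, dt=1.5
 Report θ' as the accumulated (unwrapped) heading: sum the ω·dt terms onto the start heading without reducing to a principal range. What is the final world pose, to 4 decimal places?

step 1: θ'=-0.5660 (R=0.8000) → pose (-1.7018, -0.4682, -0.5660)
step 2: θ'=-2.4410 (R=-0.2000) → pose (-1.6801, -0.7899, -2.4410)
step 3: θ'=-2.4410 (straight) → pose (-3.6868, -2.4821, -2.4410)

(-3.6868, -2.4821, -2.4410)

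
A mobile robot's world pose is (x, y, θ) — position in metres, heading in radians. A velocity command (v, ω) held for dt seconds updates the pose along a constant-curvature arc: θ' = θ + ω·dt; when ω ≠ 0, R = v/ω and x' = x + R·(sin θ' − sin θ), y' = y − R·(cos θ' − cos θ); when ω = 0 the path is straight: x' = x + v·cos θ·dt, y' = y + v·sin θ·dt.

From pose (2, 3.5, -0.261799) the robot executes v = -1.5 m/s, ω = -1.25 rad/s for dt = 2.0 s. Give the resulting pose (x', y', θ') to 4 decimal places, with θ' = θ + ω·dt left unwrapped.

θ' = -0.2618 + -1.25·2.0 = -2.7618
R = v/ω = -1.5/-1.25 = 1.2000
x' = 2 + 1.2000·(sin -2.7618 − sin -0.2618) = 1.8657
y' = 3.5 − 1.2000·(cos -2.7618 − cos -0.2618) = 5.7736

(1.8657, 5.7736, -2.7618)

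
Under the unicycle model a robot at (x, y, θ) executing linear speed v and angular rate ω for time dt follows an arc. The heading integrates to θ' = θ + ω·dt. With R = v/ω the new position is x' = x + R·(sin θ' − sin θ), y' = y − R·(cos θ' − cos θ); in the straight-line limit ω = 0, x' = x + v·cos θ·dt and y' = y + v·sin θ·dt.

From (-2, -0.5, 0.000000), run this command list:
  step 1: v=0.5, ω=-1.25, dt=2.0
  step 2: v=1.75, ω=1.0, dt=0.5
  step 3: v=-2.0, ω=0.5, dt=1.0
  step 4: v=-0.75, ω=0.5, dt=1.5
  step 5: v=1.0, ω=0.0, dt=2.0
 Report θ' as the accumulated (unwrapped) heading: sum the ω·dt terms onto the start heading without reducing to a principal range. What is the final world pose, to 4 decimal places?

step 1: θ'=-2.5000 (R=-0.4000) → pose (-1.7606, -1.2205, -2.5000)
step 2: θ'=-2.0000 (R=1.7500) → pose (-2.3046, -1.8942, -2.0000)
step 3: θ'=-1.5000 (R=-4.0000) → pose (-1.9518, 0.0533, -1.5000)
step 4: θ'=-0.7500 (R=-1.5000) → pose (-2.4255, 1.0448, -0.7500)
step 5: θ'=-0.7500 (straight) → pose (-0.9622, -0.3185, -0.7500)

(-0.9622, -0.3185, -0.7500)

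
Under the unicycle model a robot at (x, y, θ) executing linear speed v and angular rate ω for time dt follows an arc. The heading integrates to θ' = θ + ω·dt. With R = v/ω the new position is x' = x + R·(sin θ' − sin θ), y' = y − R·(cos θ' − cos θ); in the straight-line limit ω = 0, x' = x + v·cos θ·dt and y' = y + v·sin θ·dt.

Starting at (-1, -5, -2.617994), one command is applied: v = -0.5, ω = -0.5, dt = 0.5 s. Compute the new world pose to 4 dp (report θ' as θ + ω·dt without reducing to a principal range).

(-0.7702, -4.9032, -2.8680)

θ' = -2.6180 + -0.5·0.5 = -2.8680
R = v/ω = -0.5/-0.5 = 1.0000
x' = -1 + 1.0000·(sin -2.8680 − sin -2.6180) = -0.7702
y' = -5 − 1.0000·(cos -2.8680 − cos -2.6180) = -4.9032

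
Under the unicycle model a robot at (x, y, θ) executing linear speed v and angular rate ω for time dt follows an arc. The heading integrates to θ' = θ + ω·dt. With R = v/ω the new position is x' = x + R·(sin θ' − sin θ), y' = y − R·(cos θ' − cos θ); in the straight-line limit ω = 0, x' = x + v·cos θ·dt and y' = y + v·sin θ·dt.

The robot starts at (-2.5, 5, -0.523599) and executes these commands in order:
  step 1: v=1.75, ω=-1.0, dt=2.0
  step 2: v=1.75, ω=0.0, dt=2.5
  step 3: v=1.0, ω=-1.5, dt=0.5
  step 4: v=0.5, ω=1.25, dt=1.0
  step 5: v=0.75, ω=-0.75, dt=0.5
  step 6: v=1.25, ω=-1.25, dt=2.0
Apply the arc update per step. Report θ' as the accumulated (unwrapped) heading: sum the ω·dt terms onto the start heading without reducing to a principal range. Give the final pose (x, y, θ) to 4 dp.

(-8.6952, -0.1932, -4.8986)

step 1: θ'=-2.5236 (R=-1.7500) → pose (-2.3610, 2.0581, -2.5236)
step 2: θ'=-2.5236 (straight) → pose (-5.9269, -0.4767, -2.5236)
step 3: θ'=-3.2736 (R=-0.6667) → pose (-6.4009, -0.5943, -3.2736)
step 4: θ'=-2.0236 (R=0.4000) → pose (-6.8132, -0.8158, -2.0236)
step 5: θ'=-2.3986 (R=-1.0000) → pose (-7.0359, -1.1147, -2.3986)
step 6: θ'=-4.8986 (R=-1.0000) → pose (-8.6952, -0.1932, -4.8986)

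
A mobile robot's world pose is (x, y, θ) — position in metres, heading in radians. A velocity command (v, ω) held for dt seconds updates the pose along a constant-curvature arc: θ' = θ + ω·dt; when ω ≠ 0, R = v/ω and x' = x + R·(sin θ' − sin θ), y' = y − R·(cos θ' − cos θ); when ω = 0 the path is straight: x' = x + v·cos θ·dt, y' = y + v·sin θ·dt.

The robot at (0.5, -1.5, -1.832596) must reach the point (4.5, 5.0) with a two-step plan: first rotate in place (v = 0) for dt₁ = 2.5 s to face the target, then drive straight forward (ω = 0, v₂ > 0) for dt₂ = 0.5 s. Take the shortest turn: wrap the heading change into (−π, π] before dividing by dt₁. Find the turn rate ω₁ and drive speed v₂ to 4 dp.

heading to target = atan2(5−-1.5, 4.5−0.5) = 1.0191
Δθ = wrap(1.0191 − -1.8326) = 2.8517; ω₁ = Δθ/dt₁ = 1.1407
distance = √((4.5−0.5)² + (5−-1.5)²) = 7.6322; v₂ = distance/dt₂ = 15.2643

ω₁ = 1.1407, v₂ = 15.2643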